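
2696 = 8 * 337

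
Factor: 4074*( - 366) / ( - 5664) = 2^( - 3)*3^1 * 7^1 * 59^( - 1)* 61^1*97^1 = 124257/472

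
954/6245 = 954/6245 = 0.15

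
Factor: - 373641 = -3^1 * 269^1*463^1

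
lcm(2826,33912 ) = 33912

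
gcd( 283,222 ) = 1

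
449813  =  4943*91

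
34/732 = 17/366 = 0.05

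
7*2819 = 19733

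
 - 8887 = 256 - 9143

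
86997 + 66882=153879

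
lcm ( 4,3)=12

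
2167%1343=824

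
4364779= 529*8251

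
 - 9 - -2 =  - 7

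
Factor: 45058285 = 5^1* 1327^1*6791^1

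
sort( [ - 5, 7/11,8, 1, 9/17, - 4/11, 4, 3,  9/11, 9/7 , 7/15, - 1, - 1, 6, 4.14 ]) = [ - 5,-1, - 1, - 4/11, 7/15,9/17, 7/11, 9/11, 1, 9/7, 3,  4, 4.14, 6, 8]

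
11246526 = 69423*162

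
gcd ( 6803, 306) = 1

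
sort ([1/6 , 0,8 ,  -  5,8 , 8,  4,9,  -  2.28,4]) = [-5, - 2.28,0,1/6, 4,4,8, 8,8, 9 ] 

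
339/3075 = 113/1025 = 0.11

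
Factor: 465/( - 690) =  - 31/46 = - 2^( - 1)* 23^( - 1 )*31^1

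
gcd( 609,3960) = 3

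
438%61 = 11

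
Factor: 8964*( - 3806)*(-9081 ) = 309816331704 = 2^3*3^5*11^1*83^1*173^1*1009^1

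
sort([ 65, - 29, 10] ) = [ - 29,  10, 65]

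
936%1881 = 936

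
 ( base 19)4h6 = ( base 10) 1773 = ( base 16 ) 6ed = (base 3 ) 2102200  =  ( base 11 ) 1372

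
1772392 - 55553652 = -53781260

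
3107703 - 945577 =2162126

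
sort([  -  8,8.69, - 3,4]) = [-8, -3, 4,8.69]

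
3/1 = 3 = 3.00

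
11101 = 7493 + 3608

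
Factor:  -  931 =-7^2*19^1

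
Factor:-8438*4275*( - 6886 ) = 248394890700 =2^2*3^2*5^2 *11^1*19^1 * 313^1*4219^1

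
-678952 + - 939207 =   -  1618159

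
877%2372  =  877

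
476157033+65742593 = 541899626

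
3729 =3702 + 27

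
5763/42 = 1921/14  =  137.21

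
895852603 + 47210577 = 943063180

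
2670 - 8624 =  - 5954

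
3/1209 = 1/403 =0.00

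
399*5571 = 2222829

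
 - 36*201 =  - 7236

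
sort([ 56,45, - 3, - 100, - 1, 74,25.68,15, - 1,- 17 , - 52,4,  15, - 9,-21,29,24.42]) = [ - 100,-52, - 21, - 17,  -  9,-3,-1,-1,4, 15 , 15,24.42,25.68,29,45,56, 74 ]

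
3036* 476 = 1445136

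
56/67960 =7/8495 = 0.00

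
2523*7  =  17661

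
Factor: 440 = 2^3*  5^1*11^1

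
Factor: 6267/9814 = 2^(  -  1 )*3^1 * 7^ (-1)*701^( - 1)*2089^1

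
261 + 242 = 503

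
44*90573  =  3985212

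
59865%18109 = 5538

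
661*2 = 1322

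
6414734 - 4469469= 1945265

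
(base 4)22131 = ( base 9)823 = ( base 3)220210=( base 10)669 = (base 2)1010011101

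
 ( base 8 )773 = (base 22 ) 111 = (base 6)2203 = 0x1FB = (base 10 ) 507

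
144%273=144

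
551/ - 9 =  -62 + 7/9 = - 61.22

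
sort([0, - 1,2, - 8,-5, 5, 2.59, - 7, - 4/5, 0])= [ - 8,-7, - 5, - 1,-4/5 , 0, 0,  2, 2.59,5]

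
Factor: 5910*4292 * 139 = 2^3 * 3^1*5^1 *29^1*37^1*139^1 * 197^1 = 3525835080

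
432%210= 12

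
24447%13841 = 10606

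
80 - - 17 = 97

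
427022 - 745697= - 318675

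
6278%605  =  228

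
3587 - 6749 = - 3162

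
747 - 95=652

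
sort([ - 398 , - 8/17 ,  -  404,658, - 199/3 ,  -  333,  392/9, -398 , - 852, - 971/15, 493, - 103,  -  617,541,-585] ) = [-852, - 617, - 585, - 404, - 398, - 398,-333, - 103,- 199/3, - 971/15, - 8/17,392/9, 493,541, 658] 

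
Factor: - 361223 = -361223^1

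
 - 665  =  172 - 837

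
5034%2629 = 2405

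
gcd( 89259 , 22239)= 3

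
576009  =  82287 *7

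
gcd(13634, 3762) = 2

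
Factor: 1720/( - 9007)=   -  2^3*5^1 * 43^1*9007^ ( - 1)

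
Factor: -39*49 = - 1911 = - 3^1*7^2*13^1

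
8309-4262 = 4047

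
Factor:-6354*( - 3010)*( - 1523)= -2^2*3^2 * 5^1*7^1*43^1 *353^1*1523^1= - 29128197420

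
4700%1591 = 1518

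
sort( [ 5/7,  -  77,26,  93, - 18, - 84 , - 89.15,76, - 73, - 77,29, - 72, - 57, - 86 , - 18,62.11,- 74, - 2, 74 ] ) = [  -  89.15,-86 ,-84, - 77,- 77,- 74, - 73, - 72, - 57, - 18,-18, - 2,5/7,26,  29,62.11,  74 , 76,93] 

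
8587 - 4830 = 3757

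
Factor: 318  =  2^1*3^1*53^1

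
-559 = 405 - 964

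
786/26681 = 786/26681= 0.03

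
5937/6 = 1979/2 =989.50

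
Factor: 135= 3^3*5^1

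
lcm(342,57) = 342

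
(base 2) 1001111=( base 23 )3a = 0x4f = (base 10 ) 79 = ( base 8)117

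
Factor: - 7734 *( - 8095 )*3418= 2^2*3^1*5^1*1289^1*1619^1* 1709^1 =213989803140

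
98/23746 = 49/11873 = 0.00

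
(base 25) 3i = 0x5d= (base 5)333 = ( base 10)93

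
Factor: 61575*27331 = 1682906325 =3^1* 5^2*151^1 * 181^1* 821^1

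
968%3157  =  968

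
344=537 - 193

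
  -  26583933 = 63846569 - 90430502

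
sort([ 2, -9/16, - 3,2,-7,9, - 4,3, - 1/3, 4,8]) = [ - 7, - 4,-3, - 9/16, - 1/3, 2,2,  3, 4, 8, 9]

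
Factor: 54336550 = 2^1*5^2*1086731^1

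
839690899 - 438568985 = 401121914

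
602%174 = 80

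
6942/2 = 3471 = 3471.00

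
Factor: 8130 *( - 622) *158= - 2^3*3^1 *5^1*79^1*271^1*311^1= -798983880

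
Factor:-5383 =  - 7^1*769^1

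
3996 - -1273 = 5269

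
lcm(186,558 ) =558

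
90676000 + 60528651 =151204651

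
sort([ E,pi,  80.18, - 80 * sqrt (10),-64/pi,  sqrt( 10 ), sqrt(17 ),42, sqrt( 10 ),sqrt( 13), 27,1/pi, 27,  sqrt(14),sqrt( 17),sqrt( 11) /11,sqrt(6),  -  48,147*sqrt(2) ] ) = [ - 80*sqrt(10),-48,  -  64/pi, sqrt(11 ) /11,1/pi,sqrt( 6),E, pi, sqrt( 10) , sqrt( 10),sqrt( 13)  ,  sqrt(14),sqrt (17 ),sqrt(17),27,27,42,80.18,147*sqrt(2)]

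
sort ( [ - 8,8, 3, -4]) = [ - 8,- 4, 3,8]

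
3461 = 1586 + 1875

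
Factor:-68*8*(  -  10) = 5440 = 2^6*5^1*17^1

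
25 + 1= 26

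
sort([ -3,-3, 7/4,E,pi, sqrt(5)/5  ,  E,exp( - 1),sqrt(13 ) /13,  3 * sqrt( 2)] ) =[- 3, - 3,sqrt( 13 ) /13, exp(-1),  sqrt(5)/5,7/4,E, E , pi,  3 * sqrt(2 )]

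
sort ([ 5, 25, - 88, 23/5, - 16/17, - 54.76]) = [ - 88 ,  -  54.76,-16/17,23/5, 5,25 ]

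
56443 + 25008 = 81451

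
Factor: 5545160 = 2^3*5^1*138629^1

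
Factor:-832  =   - 2^6*13^1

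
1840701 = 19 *96879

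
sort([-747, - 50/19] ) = [ - 747, - 50/19 ] 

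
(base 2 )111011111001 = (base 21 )8eb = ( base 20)9bd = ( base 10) 3833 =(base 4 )323321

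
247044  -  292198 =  - 45154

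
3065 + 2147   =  5212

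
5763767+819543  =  6583310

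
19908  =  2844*7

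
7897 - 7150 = 747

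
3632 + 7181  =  10813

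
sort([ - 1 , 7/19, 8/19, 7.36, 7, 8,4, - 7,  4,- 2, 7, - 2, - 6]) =[ - 7, - 6, - 2 , - 2,  -  1, 7/19,8/19,4,4,  7, 7, 7.36, 8] 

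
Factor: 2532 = 2^2*3^1*211^1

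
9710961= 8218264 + 1492697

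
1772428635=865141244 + 907287391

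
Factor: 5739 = 3^1*1913^1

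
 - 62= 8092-8154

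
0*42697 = 0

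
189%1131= 189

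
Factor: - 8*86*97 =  - 66736 =- 2^4*43^1*97^1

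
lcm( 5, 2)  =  10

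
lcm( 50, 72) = 1800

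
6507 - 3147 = 3360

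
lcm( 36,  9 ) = 36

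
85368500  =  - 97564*( - 875)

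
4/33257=4/33257= 0.00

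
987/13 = 75 + 12/13 = 75.92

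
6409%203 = 116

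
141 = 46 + 95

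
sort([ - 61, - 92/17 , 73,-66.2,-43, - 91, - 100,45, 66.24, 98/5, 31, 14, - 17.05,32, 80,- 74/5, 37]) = [ - 100,- 91, - 66.2, -61 ,-43, - 17.05, - 74/5,-92/17,14, 98/5,31, 32, 37,45,66.24, 73, 80] 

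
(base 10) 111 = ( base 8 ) 157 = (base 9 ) 133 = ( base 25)4B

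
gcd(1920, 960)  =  960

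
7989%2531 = 396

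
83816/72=10477/9 = 1164.11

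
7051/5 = 7051/5= 1410.20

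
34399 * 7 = 240793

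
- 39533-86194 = - 125727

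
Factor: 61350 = 2^1*3^1*5^2*409^1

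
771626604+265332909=1036959513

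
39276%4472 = 3500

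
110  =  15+95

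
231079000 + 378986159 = 610065159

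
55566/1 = 55566 =55566.00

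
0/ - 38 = 0/1 = - 0.00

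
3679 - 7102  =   -3423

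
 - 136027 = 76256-212283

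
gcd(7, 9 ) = 1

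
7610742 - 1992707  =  5618035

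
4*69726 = 278904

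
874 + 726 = 1600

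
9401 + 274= 9675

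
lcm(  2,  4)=4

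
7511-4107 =3404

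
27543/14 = 1967+5/14 = 1967.36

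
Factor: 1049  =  1049^1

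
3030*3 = 9090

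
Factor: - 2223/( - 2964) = 3/4 = 2^(-2 )*3^1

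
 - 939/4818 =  - 1+1293/1606 = - 0.19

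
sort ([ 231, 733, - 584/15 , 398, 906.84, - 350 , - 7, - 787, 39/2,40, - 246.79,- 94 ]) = [ - 787,-350, - 246.79, - 94, - 584/15, - 7, 39/2,40,231, 398 , 733, 906.84 ]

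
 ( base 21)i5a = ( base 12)47B1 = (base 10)8053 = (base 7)32323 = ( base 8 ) 17565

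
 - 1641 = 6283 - 7924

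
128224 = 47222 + 81002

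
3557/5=3557/5 = 711.40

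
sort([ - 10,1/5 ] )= [ - 10,1/5 ] 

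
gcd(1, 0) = 1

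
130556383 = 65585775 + 64970608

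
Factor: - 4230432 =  - 2^5*3^2*37^1 * 397^1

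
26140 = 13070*2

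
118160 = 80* 1477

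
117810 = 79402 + 38408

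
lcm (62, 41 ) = 2542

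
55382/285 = 55382/285 = 194.32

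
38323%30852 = 7471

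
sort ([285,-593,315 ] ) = [-593, 285,315 ] 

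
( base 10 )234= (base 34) 6U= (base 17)DD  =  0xEA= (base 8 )352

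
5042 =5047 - 5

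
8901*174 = 1548774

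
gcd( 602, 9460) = 86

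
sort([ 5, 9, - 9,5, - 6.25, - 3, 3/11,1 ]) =[ - 9, - 6.25, - 3, 3/11,1,5, 5, 9]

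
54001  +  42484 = 96485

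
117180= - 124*( - 945) 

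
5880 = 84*70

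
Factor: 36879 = 3^1*19^1 * 647^1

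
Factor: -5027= - 11^1*457^1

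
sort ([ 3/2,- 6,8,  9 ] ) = [- 6,3/2,8,9 ] 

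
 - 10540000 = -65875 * 160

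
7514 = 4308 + 3206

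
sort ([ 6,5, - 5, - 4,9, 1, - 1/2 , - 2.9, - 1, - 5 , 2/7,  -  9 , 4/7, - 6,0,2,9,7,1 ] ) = [ -9, - 6,-5,-5 , - 4, - 2.9,- 1 ,-1/2 , 0, 2/7, 4/7,1,1, 2,5,6,7, 9, 9]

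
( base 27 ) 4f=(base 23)58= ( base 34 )3L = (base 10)123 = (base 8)173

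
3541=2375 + 1166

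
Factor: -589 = -19^1*31^1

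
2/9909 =2/9909 =0.00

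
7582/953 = 7582/953 = 7.96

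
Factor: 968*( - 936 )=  - 2^6*3^2 * 11^2*13^1 =- 906048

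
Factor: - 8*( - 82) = 2^4*41^1   =  656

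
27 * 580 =15660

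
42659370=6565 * 6498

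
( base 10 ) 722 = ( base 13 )437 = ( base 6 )3202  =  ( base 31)n9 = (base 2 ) 1011010010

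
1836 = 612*3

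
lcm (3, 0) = 0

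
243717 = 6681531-6437814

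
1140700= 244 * 4675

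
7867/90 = 7867/90=87.41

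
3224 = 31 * 104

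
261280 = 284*920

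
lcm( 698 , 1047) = 2094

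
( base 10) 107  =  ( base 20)57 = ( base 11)98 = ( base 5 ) 412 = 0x6B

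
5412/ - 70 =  - 2706/35  =  - 77.31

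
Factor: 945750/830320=2^(-3)*3^1*5^2* 13^1*107^ ( - 1 ) = 975/856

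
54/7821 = 6/869 = 0.01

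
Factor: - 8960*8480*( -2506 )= 2^14*5^2*7^2*53^1*179^1=190407884800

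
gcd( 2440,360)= 40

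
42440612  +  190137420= 232578032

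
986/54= 18 + 7/27=18.26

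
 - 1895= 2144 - 4039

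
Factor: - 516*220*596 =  - 2^6*3^1*5^1*11^1*43^1 * 149^1 = -67657920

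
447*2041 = 912327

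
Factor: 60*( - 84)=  - 5040 = -2^4*3^2*5^1 * 7^1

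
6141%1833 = 642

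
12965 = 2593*5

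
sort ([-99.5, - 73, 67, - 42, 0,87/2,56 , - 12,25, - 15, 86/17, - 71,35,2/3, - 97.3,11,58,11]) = [ - 99.5, - 97.3, - 73, - 71, - 42, - 15, - 12, 0,2/3,86/17 , 11, 11,25,35 , 87/2,  56 , 58,67 ]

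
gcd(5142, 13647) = 3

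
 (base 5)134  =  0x2c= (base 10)44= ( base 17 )2a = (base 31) 1d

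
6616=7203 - 587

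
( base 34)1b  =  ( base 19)27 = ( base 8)55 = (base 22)21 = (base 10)45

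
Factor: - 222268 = -2^2*181^1*307^1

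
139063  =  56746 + 82317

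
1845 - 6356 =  - 4511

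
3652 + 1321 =4973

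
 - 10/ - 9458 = 5/4729=0.00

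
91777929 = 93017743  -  1239814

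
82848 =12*6904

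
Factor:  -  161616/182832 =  - 7^1*37^1*293^( - 1 )=-259/293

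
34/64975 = 34/64975=0.00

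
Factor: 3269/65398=2^( - 1 ) * 7^1 * 19^( - 1 )*467^1 *1721^( - 1) 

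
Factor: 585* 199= 3^2*5^1*13^1*199^1  =  116415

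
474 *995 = 471630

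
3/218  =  3/218 = 0.01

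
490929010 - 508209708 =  - 17280698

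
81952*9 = 737568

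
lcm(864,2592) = 2592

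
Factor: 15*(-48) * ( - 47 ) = 2^4*3^2 * 5^1*47^1  =  33840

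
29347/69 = 425 + 22/69 =425.32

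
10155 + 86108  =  96263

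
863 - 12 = 851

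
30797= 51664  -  20867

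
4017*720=2892240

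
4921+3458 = 8379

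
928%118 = 102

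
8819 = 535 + 8284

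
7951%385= 251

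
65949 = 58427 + 7522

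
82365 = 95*867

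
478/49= 478/49 = 9.76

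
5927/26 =227+25/26= 227.96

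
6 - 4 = 2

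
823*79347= 65302581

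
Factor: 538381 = 103^1 * 5227^1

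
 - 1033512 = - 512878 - 520634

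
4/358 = 2/179 = 0.01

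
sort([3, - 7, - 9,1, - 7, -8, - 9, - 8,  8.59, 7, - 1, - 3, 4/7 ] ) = [ - 9, - 9, - 8, - 8 , - 7,  -  7,-3, - 1,  4/7,1,3,7,8.59]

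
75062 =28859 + 46203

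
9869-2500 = 7369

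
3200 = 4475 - 1275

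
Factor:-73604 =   -  2^2*18401^1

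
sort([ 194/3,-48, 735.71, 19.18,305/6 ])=[ - 48, 19.18 , 305/6, 194/3 , 735.71] 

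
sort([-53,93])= [ -53, 93]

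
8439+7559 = 15998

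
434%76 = 54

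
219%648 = 219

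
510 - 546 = - 36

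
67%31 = 5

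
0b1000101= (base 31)27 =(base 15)49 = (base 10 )69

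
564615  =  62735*9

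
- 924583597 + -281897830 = - 1206481427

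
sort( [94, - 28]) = [ - 28,94]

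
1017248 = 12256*83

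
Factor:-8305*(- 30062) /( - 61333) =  - 2^1*5^1 * 11^1*151^1 * 15031^1 * 61333^ ( - 1 ) = -249664910/61333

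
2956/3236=739/809= 0.91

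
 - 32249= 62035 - 94284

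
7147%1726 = 243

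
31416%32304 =31416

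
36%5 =1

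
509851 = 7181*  71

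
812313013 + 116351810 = 928664823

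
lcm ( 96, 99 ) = 3168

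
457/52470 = 457/52470 = 0.01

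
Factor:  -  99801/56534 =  - 2^ ( -1 )*3^2*13^1*23^( - 1)*853^1 * 1229^( - 1)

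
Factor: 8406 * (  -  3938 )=  -  2^2*3^2 * 11^1*179^1 * 467^1 = - 33102828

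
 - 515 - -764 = 249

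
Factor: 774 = 2^1*3^2*43^1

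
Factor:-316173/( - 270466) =2^(  -  1)*3^1*7^( - 1 )* 11^2*13^1*67^1*19319^( -1)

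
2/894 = 1/447 = 0.00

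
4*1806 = 7224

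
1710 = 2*855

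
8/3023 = 8/3023 = 0.00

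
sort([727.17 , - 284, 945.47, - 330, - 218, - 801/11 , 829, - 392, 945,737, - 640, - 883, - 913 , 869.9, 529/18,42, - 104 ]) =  [ - 913,  -  883, - 640, - 392, - 330, - 284, - 218,- 104, - 801/11,  529/18,42,727.17,  737,  829,869.9,945, 945.47] 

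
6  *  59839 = 359034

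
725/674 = 725/674 = 1.08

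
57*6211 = 354027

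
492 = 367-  - 125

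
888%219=12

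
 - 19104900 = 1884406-20989306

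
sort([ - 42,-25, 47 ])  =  [- 42, - 25, 47 ] 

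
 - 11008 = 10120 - 21128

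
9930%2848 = 1386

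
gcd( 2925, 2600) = 325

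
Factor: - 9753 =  - 3^1*3251^1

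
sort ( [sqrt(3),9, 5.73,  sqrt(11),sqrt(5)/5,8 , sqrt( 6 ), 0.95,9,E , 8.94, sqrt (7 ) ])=[ sqrt( 5 ) /5,0.95, sqrt( 3 ), sqrt( 6 ) , sqrt(7), E,sqrt( 11 ), 5.73, 8,  8.94, 9,9 ]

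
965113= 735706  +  229407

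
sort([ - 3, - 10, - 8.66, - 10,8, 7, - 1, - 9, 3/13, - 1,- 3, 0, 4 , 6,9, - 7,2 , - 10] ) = [ - 10, - 10, - 10, - 9, - 8.66, - 7, - 3, - 3, - 1, - 1,0,3/13, 2,4, 6,  7,8,9 ]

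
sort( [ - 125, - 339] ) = [ - 339,-125 ]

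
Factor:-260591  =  -37^1*7043^1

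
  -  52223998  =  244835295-297059293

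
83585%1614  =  1271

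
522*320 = 167040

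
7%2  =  1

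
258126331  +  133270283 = 391396614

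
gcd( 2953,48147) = 1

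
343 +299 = 642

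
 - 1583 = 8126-9709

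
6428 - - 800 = 7228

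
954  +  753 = 1707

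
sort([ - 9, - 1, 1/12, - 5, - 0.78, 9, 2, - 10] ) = [ - 10, - 9, - 5, - 1, - 0.78, 1/12,  2,9 ] 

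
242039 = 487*497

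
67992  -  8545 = 59447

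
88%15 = 13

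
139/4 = 139/4 = 34.75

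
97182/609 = 32394/203 = 159.58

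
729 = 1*729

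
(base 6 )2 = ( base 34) 2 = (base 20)2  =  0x2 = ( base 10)2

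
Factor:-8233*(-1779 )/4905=3^( - 1)*5^( - 1)*109^( - 1 ) *593^1 * 8233^1=4882169/1635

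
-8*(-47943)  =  383544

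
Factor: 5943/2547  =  3^(-1 )*7^1  =  7/3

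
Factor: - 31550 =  - 2^1*5^2*631^1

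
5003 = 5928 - 925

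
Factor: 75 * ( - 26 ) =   -  1950 = - 2^1 * 3^1*5^2 * 13^1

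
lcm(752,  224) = 10528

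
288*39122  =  11267136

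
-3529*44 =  - 155276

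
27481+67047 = 94528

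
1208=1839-631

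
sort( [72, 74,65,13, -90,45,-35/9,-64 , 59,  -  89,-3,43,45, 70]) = [ - 90, - 89,-64,  -  35/9, - 3,13,43,45,45, 59,65,70,72,74 ] 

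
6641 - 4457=2184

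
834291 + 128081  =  962372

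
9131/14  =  652+3/14  =  652.21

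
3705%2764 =941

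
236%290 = 236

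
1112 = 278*4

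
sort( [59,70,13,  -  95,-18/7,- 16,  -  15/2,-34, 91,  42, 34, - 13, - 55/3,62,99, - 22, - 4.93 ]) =[ - 95, - 34, - 22 , - 55/3, - 16, - 13 ,  -  15/2,-4.93 , - 18/7,13,34 , 42,59,62,70,91,99] 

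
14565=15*971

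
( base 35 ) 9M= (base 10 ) 337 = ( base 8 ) 521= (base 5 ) 2322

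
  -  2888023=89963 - 2977986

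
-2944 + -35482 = -38426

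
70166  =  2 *35083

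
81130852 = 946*85762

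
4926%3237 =1689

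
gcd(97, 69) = 1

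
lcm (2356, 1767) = 7068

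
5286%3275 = 2011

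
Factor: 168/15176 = 3^1  *271^( - 1 ) = 3/271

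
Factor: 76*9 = 2^2*3^2*19^1 = 684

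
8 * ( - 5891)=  - 47128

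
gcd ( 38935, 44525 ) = 65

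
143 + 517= 660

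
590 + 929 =1519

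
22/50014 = 11/25007  =  0.00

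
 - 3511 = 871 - 4382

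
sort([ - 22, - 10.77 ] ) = [ - 22,- 10.77 ] 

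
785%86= 11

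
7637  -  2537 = 5100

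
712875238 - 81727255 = 631147983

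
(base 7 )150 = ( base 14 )60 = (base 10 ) 84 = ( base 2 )1010100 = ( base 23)3F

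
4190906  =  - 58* (-72257 ) 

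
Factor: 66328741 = 5827^1*11383^1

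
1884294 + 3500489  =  5384783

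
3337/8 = 417+1/8=417.12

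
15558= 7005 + 8553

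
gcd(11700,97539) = 39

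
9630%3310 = 3010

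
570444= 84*6791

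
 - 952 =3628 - 4580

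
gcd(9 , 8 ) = 1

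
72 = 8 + 64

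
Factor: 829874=2^1*53^1*7829^1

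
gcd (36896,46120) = 9224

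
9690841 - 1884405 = 7806436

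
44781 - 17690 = 27091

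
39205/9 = 4356 + 1/9=4356.11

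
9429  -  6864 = 2565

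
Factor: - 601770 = -2^1*3^1*5^1*13^1*1543^1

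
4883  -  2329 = 2554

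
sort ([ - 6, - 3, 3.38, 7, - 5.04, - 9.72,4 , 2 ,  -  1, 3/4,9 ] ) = [ - 9.72 , - 6, - 5.04, - 3,-1,  3/4,2, 3.38,4, 7 , 9]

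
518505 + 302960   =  821465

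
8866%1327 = 904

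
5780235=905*6387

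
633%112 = 73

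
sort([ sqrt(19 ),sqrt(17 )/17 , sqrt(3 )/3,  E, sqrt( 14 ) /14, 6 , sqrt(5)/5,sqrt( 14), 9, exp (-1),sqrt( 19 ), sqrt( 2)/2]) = [ sqrt(17)/17,sqrt(14)/14,exp( - 1),sqrt(5)/5, sqrt(3)/3, sqrt ( 2)/2,  E, sqrt (14), sqrt(19),sqrt( 19), 6,9] 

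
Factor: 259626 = 2^1*3^1 * 43271^1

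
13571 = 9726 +3845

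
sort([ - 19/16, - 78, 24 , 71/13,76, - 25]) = [  -  78, - 25, - 19/16,71/13, 24,76 ]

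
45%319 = 45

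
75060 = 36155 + 38905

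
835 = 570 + 265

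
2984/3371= 2984/3371 = 0.89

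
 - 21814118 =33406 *( - 653 )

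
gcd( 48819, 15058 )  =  1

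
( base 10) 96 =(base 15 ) 66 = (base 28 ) 3C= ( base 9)116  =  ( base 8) 140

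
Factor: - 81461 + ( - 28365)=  - 2^1*89^1 * 617^1 =-  109826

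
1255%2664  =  1255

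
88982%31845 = 25292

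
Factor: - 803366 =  - 2^1 * 197^1*2039^1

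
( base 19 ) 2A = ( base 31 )1H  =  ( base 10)48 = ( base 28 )1K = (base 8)60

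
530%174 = 8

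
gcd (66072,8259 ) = 8259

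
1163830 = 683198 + 480632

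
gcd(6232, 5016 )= 152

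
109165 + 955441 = 1064606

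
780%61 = 48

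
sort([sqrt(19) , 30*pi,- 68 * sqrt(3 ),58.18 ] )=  [ - 68*sqrt ( 3),sqrt(19 ) , 58.18,30 * pi ] 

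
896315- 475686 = 420629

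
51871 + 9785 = 61656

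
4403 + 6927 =11330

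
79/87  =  79/87 =0.91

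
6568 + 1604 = 8172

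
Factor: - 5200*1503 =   -  7815600 = - 2^4*3^2*5^2*13^1*167^1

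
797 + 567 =1364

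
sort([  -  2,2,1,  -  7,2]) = [  -  7,  -  2, 1,  2 , 2 ]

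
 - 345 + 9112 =8767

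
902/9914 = 451/4957 = 0.09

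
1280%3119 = 1280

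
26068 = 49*532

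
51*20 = 1020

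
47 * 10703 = 503041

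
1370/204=6 +73/102 = 6.72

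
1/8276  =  1/8276= 0.00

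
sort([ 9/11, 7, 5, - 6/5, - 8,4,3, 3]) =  [ - 8 , - 6/5, 9/11,3,3, 4, 5, 7]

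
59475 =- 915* ( - 65) 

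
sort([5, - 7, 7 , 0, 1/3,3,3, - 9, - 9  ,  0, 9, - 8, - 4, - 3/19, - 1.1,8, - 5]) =[ - 9, - 9 ,  -  8, - 7 , - 5, - 4, - 1.1, - 3/19,0,0,1/3,3, 3,5,7,8, 9 ]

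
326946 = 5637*58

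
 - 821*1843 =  - 1513103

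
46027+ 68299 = 114326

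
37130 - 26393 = 10737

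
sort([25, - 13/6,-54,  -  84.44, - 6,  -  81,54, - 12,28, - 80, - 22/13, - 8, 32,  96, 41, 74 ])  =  [  -  84.44,-81, - 80 ,  -  54 , - 12,  -  8  , - 6, - 13/6, - 22/13,25,28,32,  41 , 54,74,96]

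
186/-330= - 31/55=-0.56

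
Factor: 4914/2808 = 7/4=   2^ (  -  2)*7^1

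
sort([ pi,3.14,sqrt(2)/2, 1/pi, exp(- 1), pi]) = [ 1/pi,exp(- 1),sqrt(2 ) /2,3.14,pi,pi ]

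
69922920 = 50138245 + 19784675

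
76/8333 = 76/8333 = 0.01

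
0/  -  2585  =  0/1 = - 0.00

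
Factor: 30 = 2^1 * 3^1*5^1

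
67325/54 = 67325/54 =1246.76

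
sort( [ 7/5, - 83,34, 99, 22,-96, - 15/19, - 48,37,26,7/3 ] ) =[ - 96, - 83, - 48 , - 15/19 , 7/5, 7/3 , 22, 26, 34 , 37, 99]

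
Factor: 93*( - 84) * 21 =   -  2^2*3^3*7^2*31^1 = -  164052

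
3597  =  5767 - 2170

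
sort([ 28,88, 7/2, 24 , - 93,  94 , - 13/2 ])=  [ - 93, - 13/2, 7/2,24, 28, 88, 94] 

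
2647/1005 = 2 + 637/1005 = 2.63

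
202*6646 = 1342492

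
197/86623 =197/86623 = 0.00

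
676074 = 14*48291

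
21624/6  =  3604 = 3604.00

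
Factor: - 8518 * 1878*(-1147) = 2^2*3^1 * 31^1 * 37^1*313^1*4259^1 = 18348334188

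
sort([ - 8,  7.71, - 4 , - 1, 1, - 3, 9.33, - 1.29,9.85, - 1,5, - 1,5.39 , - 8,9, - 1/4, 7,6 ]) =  [ - 8,-8, - 4, - 3,-1.29 , - 1 , - 1,  -  1,-1/4, 1,5,5.39 , 6,  7,7.71, 9, 9.33,9.85 ]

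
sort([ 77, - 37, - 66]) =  [ - 66, - 37, 77]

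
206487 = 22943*9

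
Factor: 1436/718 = 2 = 2^1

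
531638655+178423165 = 710061820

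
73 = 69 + 4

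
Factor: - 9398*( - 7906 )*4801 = 2^2*37^1*59^1*67^1 *127^1*4801^1 = 356717122988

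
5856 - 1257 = 4599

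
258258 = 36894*7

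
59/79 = 59/79 = 0.75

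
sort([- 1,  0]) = [ - 1,  0 ] 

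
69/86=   69/86 = 0.80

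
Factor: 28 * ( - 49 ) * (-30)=2^3*3^1*5^1*7^3=41160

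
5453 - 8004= - 2551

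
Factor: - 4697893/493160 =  - 2^( - 3)*5^(  -  1 )*79^1 * 12329^( -1)*59467^1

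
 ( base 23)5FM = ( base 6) 21540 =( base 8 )5704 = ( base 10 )3012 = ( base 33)2p9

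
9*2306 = 20754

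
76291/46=1658 + 1/2 = 1658.50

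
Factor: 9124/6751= 2^2*43^ ( - 1 ) * 157^( - 1 )*2281^1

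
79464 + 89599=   169063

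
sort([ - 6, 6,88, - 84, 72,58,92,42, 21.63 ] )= [ - 84, - 6,6,21.63, 42,58,  72,  88,92 ] 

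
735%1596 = 735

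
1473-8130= - 6657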